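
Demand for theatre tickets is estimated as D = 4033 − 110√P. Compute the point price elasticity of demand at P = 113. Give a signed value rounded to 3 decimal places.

dD/dP = −110/(2√P) = -5.17396. At P = 113, D = 2863.68.
Ed = (dD/dP)·(P/D) = (-5.17396) × (113/2863.68) = -0.20416…

-0.204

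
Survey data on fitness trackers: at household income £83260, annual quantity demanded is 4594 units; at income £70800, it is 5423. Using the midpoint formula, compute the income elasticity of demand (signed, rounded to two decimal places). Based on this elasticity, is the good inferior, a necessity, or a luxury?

%ΔQ = (5423 − 4594)/[( 4594 + 5423)/2] = 829/5008.5 = 0.165518…
%ΔIncome = (70800 − 83260)/[( 83260 + 70800)/2] = -12460/77030 = -0.161755…
E_income = (829/5008.5) / (-12460/77030) = -1.0232…
E_income < 0 ⇒ inferior good.

-1.02; inferior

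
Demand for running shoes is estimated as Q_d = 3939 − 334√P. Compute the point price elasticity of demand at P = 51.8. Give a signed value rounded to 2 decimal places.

dQ_d/dP = −334/(2√P) = -23.2034. At P = 51.8, Q_d = 1535.13.
Ed = (dQ_d/dP)·(P/Q_d) = (-23.2034) × (51.8/1535.13) = -0.7829…

-0.78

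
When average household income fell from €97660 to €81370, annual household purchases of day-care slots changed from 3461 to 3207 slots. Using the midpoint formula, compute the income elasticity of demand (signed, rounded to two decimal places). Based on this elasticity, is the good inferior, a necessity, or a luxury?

0.42; necessity

%ΔQ = (3207 − 3461)/[( 3461 + 3207)/2] = -254/3334 = -0.076184…
%ΔIncome = (81370 − 97660)/[( 97660 + 81370)/2] = -16290/89515 = -0.181980…
E_income = (-254/3334) / (-16290/89515) = 0.4186…
0 < E_income < 1 ⇒ normal good, necessity.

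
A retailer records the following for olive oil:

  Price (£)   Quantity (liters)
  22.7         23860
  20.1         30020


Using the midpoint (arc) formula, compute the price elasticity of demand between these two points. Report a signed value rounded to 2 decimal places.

%ΔQ = (30020 − 23860) / [(23860 + 30020)/2] = 6160/26940 = 0.228656…
%ΔP = (20.1 − 22.7) / [(22.7 + 20.1)/2] = -2.6/21.4 = -0.121495…
Arc Ed = %ΔQ / %ΔP = (6160/26940) / (-2.6/21.4) = -1.8820…

-1.88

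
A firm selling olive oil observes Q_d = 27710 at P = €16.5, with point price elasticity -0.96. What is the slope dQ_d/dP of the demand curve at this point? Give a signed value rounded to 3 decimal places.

-1612.218

Ed = (dQ_d/dP)·(P/Q_d) ⇒ dQ_d/dP = Ed·Q_d/P = (-0.96)·27710/16.5 = -1612.21818…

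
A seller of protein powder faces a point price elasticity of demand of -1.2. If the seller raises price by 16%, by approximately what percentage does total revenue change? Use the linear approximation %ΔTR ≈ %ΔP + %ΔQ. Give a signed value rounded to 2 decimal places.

%ΔQ ≈ Ed × %ΔP = (-1.2) × (+16%) = -19.2000%
%ΔTR ≈ %ΔP + %ΔQ = (+16%) + (-19.2000%) = -3.2000%

-3.20%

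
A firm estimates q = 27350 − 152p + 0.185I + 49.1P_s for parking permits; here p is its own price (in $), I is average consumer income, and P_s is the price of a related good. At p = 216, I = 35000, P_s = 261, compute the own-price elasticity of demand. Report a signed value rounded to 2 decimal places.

-2.38

At the given values, q = 27350 − 152(216) + 0.185(35000) + 49.1(261) = 13808.1.
∂q/∂p = −152.
E = (-152) × (216/13808.1) = -2.3777…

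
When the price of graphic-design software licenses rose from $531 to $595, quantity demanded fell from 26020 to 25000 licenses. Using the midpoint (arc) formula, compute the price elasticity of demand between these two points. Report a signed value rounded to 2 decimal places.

%ΔQ = (25000 − 26020) / [(26020 + 25000)/2] = -1020/25510 = -0.039984…
%ΔP = (595 − 531) / [(531 + 595)/2] = 64/563 = 0.113676…
Arc Ed = %ΔQ / %ΔP = (-1020/25510) / (64/563) = -0.3517…

-0.35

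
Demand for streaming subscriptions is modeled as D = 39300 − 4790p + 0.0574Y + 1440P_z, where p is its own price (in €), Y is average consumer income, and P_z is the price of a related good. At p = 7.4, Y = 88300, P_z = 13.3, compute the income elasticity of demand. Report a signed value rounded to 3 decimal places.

0.181

At the given values, D = 39300 − 4790(7.4) + 0.0574(88300) + 1440(13.3) = 28074.42.
∂D/∂Y = 0.0574.
E = (0.0574) × (88300/28074.42) = 0.18053…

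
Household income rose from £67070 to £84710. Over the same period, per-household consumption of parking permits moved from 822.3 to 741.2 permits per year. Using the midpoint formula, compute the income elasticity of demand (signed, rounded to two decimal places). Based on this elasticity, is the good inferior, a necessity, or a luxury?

-0.45; inferior

%ΔQ = (741.2 − 822.3)/[( 822.3 + 741.2)/2] = -81.1/781.75 = -0.103741…
%ΔIncome = (84710 − 67070)/[( 67070 + 84710)/2] = 17640/75890 = 0.232441…
E_income = (-81.1/781.75) / (17640/75890) = -0.4463…
E_income < 0 ⇒ inferior good.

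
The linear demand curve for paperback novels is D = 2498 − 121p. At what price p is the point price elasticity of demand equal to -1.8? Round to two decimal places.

Ed = −121p/(2498 − 121p). Set this equal to -1.8:
121p = 1.8·(2498 − 121p) ⇒ 121p(1 + 1.8) = 1.8·2498
p = 1.8·2498 / (121·2.8) = 13.2715…

13.27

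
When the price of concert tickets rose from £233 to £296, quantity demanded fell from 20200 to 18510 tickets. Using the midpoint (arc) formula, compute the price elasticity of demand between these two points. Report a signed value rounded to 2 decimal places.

%ΔQ = (18510 − 20200) / [(20200 + 18510)/2] = -1690/19355 = -0.087315…
%ΔP = (296 − 233) / [(233 + 296)/2] = 63/264.5 = 0.238185…
Arc Ed = %ΔQ / %ΔP = (-1690/19355) / (63/264.5) = -0.3665…

-0.37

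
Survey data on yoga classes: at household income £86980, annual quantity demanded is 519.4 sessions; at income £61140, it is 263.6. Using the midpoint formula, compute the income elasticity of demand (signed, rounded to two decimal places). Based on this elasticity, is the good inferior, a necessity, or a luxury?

1.87; luxury

%ΔQ = (263.6 − 519.4)/[( 519.4 + 263.6)/2] = -255.8/391.5 = -0.653384…
%ΔIncome = (61140 − 86980)/[( 86980 + 61140)/2] = -25840/74060 = -0.348906…
E_income = (-255.8/391.5) / (-25840/74060) = 1.8726…
E_income > 1 ⇒ normal good, luxury.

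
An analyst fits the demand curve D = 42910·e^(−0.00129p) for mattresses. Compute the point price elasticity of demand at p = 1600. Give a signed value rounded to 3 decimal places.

dD/dp = −0.00129·D = -7.02691. At p = 1600, D = 5447.22.
Ed = (dD/dp)·(p/D) = (-7.02691) × (1600/5447.22) = -2.064

-2.064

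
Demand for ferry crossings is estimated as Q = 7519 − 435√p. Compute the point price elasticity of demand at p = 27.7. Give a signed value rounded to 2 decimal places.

dQ/dp = −435/(2√p) = -41.3256. At p = 27.7, Q = 5229.56.
Ed = (dQ/dp)·(p/Q) = (-41.3256) × (27.7/5229.56) = -0.2188…

-0.22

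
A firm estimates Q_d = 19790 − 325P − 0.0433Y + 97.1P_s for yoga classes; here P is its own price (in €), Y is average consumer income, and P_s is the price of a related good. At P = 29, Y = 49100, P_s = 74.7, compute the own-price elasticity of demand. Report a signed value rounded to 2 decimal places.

At the given values, Q_d = 19790 − 325(29) − 0.0433(49100) + 97.1(74.7) = 15492.34.
∂Q_d/∂P = −325.
E = (-325) × (29/15492.34) = -0.6083…

-0.61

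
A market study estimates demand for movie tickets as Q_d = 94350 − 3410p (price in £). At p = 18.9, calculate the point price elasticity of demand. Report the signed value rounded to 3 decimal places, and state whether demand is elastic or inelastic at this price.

-2.155; elastic

dQ_d/dp = −3410. At p = 18.9, Q_d = 94350 − 3410(18.9) = 29901.
Ed = (dQ_d/dp)·(p/Q_d) = −3410 × (18.9/29901) = -2.15541…
|Ed| = 2.155 > 1, so demand is elastic.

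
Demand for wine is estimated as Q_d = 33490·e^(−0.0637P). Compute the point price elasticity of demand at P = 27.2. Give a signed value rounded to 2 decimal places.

dQ_d/dP = −0.0637·Q_d = -377.206. At P = 27.2, Q_d = 5921.6.
Ed = (dQ_d/dP)·(P/Q_d) = (-377.206) × (27.2/5921.6) = -1.7326…

-1.73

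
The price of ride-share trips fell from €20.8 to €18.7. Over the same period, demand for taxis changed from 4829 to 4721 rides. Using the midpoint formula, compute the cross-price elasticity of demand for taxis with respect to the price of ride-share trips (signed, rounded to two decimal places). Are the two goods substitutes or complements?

0.21; substitutes

%ΔQ_{taxis} = (4721 − 4829)/avg = -108/4775 = -0.022617…
%ΔP_{ride-share trips} = (18.7 − 20.8)/avg = -2.1/19.75 = -0.106329…
E_cross = (-108/4775) / (-2.1/19.75) = 0.2127…
E_cross > 0 ⇒ the goods are substitutes.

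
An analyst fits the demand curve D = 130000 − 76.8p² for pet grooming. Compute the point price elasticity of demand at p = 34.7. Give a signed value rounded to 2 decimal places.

-4.93

dD/dp = −2·76.8·p = -5329.92. At p = 34.7, D = 37525.888.
Ed = (dD/dp)·(p/D) = (-5329.92) × (34.7/37525.888) = -4.9285…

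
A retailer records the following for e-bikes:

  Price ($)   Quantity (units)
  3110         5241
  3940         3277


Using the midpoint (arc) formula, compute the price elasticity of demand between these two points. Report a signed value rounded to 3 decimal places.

%ΔQ = (3277 − 5241) / [(5241 + 3277)/2] = -1964/4259 = -0.461141…
%ΔP = (3940 − 3110) / [(3110 + 3940)/2] = 830/3525 = 0.235460…
Arc Ed = %ΔQ / %ΔP = (-1964/4259) / (830/3525) = -1.95846…

-1.958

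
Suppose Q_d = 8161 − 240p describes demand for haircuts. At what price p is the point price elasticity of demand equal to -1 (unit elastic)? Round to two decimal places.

Ed = −240p/(8161 − 240p). Set this equal to -1:
240p = 1·(8161 − 240p) ⇒ 240p(1 + 1) = 1·8161
p = 1·8161 / (240·2) = 17.0020…

17.00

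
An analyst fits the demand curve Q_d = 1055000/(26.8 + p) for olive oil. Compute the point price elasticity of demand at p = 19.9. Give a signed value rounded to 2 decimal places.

dQ_d/dp = −1055000/(26.8 + p)² = -483.747. At p = 19.9, Q_d = 22591.
Ed = (dQ_d/dp)·(p/Q_d) = (-483.747) × (19.9/22591) = -0.4261…

-0.43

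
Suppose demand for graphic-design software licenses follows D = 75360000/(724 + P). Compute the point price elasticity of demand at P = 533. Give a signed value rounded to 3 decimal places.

-0.424

dD/dP = −75360000/(724 + P)² = -47.6947. At P = 533, D = 59952.3.
Ed = (dD/dP)·(P/D) = (-47.6947) × (533/59952.3) = -0.42402…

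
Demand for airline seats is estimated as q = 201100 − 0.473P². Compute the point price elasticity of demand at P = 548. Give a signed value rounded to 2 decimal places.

-4.81

dq/dP = −2·0.473·P = -518.408. At P = 548, q = 59056.208.
Ed = (dq/dP)·(P/q) = (-518.408) × (548/59056.208) = -4.8104…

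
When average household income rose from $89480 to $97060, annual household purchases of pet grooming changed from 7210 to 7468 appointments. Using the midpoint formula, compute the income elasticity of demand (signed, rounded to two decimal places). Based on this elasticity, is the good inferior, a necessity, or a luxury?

%ΔQ = (7468 − 7210)/[( 7210 + 7468)/2] = 258/7339 = 0.035154…
%ΔIncome = (97060 − 89480)/[( 89480 + 97060)/2] = 7580/93270 = 0.081269…
E_income = (258/7339) / (7580/93270) = 0.4325…
0 < E_income < 1 ⇒ normal good, necessity.

0.43; necessity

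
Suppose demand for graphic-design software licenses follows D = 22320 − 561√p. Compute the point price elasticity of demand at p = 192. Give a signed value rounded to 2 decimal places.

dD/dp = −561/(2√p) = -20.2433. At p = 192, D = 14546.6.
Ed = (dD/dp)·(p/D) = (-20.2433) × (192/14546.6) = -0.2671…

-0.27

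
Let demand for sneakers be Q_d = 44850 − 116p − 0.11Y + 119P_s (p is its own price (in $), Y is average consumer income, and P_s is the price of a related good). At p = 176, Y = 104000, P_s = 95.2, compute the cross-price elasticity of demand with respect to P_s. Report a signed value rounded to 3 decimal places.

At the given values, Q_d = 44850 − 116(176) − 0.11(104000) + 119(95.2) = 24322.8.
∂Q_d/∂P_s = 119.
E = (119) × (95.2/24322.8) = 0.46576…

0.466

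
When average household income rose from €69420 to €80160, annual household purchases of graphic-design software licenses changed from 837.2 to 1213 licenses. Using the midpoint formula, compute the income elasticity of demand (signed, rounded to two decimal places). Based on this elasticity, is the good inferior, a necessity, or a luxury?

2.55; luxury

%ΔQ = (1213 − 837.2)/[( 837.2 + 1213)/2] = 375.8/1025.1 = 0.366598…
%ΔIncome = (80160 − 69420)/[( 69420 + 80160)/2] = 10740/74790 = 0.143602…
E_income = (375.8/1025.1) / (10740/74790) = 2.5528…
E_income > 1 ⇒ normal good, luxury.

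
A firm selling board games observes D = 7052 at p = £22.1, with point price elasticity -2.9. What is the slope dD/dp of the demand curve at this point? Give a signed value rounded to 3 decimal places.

-925.376

Ed = (dD/dp)·(p/D) ⇒ dD/dp = Ed·D/p = (-2.9)·7052/22.1 = -925.37556…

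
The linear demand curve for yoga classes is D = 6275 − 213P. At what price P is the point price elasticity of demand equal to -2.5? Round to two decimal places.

21.04

Ed = −213P/(6275 − 213P). Set this equal to -2.5:
213P = 2.5·(6275 − 213P) ⇒ 213P(1 + 2.5) = 2.5·6275
P = 2.5·6275 / (213·3.5) = 21.0429…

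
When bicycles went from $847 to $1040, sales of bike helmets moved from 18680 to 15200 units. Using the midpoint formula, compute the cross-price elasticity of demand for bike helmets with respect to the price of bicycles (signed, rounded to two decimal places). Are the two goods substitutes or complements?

-1.00; complements

%ΔQ_{bike helmets} = (15200 − 18680)/avg = -3480/16940 = -0.205430…
%ΔP_{bicycles} = (1040 − 847)/avg = 193/943.5 = 0.204557…
E_cross = (-3480/16940) / (193/943.5) = -1.0042…
E_cross < 0 ⇒ the goods are complements.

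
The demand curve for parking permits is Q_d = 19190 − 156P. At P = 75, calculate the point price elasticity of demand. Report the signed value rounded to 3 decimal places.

-1.562

dQ_d/dP = −156. At P = 75, Q_d = 19190 − 156(75) = 7490.
Ed = (dQ_d/dP)·(P/Q_d) = −156 × (75/7490) = -1.56208…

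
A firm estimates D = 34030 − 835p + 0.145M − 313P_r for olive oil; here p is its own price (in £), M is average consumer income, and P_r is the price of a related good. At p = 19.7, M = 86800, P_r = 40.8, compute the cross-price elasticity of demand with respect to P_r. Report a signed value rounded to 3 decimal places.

At the given values, D = 34030 − 835(19.7) + 0.145(86800) − 313(40.8) = 17396.1.
∂D/∂P_r = -313.
E = (-313) × (40.8/17396.1) = -0.73409…

-0.734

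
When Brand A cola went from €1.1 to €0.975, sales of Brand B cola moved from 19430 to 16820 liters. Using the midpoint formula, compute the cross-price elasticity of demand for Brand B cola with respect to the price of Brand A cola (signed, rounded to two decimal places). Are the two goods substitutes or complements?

%ΔQ_{Brand B cola} = (16820 − 19430)/avg = -2610/18125 = -0.144
%ΔP_{Brand A cola} = (0.975 − 1.1)/avg = -0.125/1.0375 = -0.120481…
E_cross = (-2610/18125) / (-0.125/1.0375) = 1.1952
E_cross > 0 ⇒ the goods are substitutes.

1.20; substitutes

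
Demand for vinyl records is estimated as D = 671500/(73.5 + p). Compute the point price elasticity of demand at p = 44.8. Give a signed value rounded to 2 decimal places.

-0.38

dD/dp = −671500/(73.5 + p)² = -47.9818. At p = 44.8, D = 5676.25.
Ed = (dD/dp)·(p/D) = (-47.9818) × (44.8/5676.25) = -0.3786…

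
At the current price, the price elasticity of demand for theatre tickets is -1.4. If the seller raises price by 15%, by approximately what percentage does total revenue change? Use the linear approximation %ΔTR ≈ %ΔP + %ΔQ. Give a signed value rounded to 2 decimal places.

-6.00%

%ΔQ ≈ Ed × %ΔP = (-1.4) × (+15%) = -21.0000%
%ΔTR ≈ %ΔP + %ΔQ = (+15%) + (-21.0000%) = -6.0000%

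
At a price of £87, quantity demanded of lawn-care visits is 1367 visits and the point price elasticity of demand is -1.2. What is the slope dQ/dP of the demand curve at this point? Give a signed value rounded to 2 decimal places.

Ed = (dQ/dP)·(P/Q) ⇒ dQ/dP = Ed·Q/P = (-1.2)·1367/87 = -18.8551…

-18.86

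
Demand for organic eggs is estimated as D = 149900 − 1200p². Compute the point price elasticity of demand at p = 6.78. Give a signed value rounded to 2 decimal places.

dD/dp = −2·1200·p = -16272. At p = 6.78, D = 94737.92.
Ed = (dD/dp)·(p/D) = (-16272) × (6.78/94737.92) = -1.1645…

-1.16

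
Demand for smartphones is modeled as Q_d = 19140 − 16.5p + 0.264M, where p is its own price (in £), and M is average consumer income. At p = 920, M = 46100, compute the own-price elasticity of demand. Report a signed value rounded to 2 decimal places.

-0.94

At the given values, Q_d = 19140 − 16.5(920) + 0.264(46100) = 16130.4.
∂Q_d/∂p = −16.5.
E = (-16.5) × (920/16130.4) = -0.9410…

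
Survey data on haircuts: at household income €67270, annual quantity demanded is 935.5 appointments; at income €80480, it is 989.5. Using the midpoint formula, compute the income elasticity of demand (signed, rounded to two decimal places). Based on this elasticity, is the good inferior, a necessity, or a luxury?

0.31; necessity

%ΔQ = (989.5 − 935.5)/[( 935.5 + 989.5)/2] = 54/962.5 = 0.056103…
%ΔIncome = (80480 − 67270)/[( 67270 + 80480)/2] = 13210/73875 = 0.178815…
E_income = (54/962.5) / (13210/73875) = 0.3137…
0 < E_income < 1 ⇒ normal good, necessity.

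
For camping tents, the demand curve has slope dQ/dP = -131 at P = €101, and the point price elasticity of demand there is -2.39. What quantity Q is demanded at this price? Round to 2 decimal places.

Ed = (dQ/dP)·(P/Q) ⇒ Q = (dQ/dP)·P/Ed = (-131)·101/(-2.39) = 5535.9832…

5535.98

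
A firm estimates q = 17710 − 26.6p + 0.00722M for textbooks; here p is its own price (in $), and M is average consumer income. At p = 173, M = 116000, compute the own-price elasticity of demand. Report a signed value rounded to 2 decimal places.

At the given values, q = 17710 − 26.6(173) + 0.00722(116000) = 13945.72.
∂q/∂p = −26.6.
E = (-26.6) × (173/13945.72) = -0.3299…

-0.33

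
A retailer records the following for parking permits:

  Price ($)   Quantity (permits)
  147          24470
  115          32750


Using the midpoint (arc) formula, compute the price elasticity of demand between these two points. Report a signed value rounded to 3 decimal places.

%ΔQ = (32750 − 24470) / [(24470 + 32750)/2] = 8280/28610 = 0.289409…
%ΔP = (115 − 147) / [(147 + 115)/2] = -32/131 = -0.244274…
Arc Ed = %ΔQ / %ΔP = (8280/28610) / (-32/131) = -1.18476…

-1.185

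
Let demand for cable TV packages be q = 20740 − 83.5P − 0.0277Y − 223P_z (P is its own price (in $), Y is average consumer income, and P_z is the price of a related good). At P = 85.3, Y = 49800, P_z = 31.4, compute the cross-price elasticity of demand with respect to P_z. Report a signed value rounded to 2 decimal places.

At the given values, q = 20740 − 83.5(85.3) − 0.0277(49800) − 223(31.4) = 5235.79.
∂q/∂P_z = -223.
E = (-223) × (31.4/5235.79) = -1.3373…

-1.34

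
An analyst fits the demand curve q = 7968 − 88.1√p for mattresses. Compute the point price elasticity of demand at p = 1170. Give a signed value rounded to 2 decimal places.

-0.30

dq/dp = −88.1/(2√p) = -1.28781. At p = 1170, q = 4954.52.
Ed = (dq/dp)·(p/q) = (-1.28781) × (1170/4954.52) = -0.3041…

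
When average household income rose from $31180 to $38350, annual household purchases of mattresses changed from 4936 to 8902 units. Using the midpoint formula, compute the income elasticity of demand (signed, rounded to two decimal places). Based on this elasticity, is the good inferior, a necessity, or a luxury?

%ΔQ = (8902 − 4936)/[( 4936 + 8902)/2] = 3966/6919 = 0.573204…
%ΔIncome = (38350 − 31180)/[( 31180 + 38350)/2] = 7170/34765 = 0.206241…
E_income = (3966/6919) / (7170/34765) = 2.7792…
E_income > 1 ⇒ normal good, luxury.

2.78; luxury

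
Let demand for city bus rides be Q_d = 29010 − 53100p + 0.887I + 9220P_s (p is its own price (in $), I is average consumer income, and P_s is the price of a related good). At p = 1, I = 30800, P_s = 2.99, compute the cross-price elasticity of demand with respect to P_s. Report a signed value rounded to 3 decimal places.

0.895

At the given values, Q_d = 29010 − 53100(1) + 0.887(30800) + 9220(2.99) = 30797.4.
∂Q_d/∂P_s = 9220.
E = (9220) × (2.99/30797.4) = 0.89513…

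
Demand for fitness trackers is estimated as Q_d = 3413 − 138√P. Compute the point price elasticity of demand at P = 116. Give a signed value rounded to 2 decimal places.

-0.39

dQ_d/dP = −138/(2√P) = -6.40649. At P = 116, Q_d = 1926.69.
Ed = (dQ_d/dP)·(P/Q_d) = (-6.40649) × (116/1926.69) = -0.3857…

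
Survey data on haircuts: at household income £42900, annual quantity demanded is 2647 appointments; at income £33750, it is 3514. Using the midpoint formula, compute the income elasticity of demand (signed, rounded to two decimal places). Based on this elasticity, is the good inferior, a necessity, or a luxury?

%ΔQ = (3514 − 2647)/[( 2647 + 3514)/2] = 867/3080.5 = 0.281447…
%ΔIncome = (33750 − 42900)/[( 42900 + 33750)/2] = -9150/38325 = -0.238747…
E_income = (867/3080.5) / (-9150/38325) = -1.1788…
E_income < 0 ⇒ inferior good.

-1.18; inferior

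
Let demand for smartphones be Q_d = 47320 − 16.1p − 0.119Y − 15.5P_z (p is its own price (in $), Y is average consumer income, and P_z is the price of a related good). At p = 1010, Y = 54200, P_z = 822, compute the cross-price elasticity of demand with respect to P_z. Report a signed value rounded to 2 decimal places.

-1.07

At the given values, Q_d = 47320 − 16.1(1010) − 0.119(54200) − 15.5(822) = 11868.2.
∂Q_d/∂P_z = -15.5.
E = (-15.5) × (822/11868.2) = -1.0735…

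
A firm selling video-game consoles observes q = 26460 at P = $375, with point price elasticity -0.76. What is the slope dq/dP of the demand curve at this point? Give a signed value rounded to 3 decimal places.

Ed = (dq/dP)·(P/q) ⇒ dq/dP = Ed·q/P = (-0.76)·26460/375 = -53.6256

-53.626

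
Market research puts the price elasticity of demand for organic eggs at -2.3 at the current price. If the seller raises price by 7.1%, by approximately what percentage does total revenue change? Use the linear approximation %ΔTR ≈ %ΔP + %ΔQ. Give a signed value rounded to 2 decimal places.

%ΔQ ≈ Ed × %ΔP = (-2.3) × (+7.1%) = -16.3300%
%ΔTR ≈ %ΔP + %ΔQ = (+7.1%) + (-16.3300%) = -9.2300%

-9.23%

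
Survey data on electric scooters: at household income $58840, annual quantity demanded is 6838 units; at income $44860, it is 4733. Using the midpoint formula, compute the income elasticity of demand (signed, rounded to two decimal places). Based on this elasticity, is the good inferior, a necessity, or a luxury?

%ΔQ = (4733 − 6838)/[( 6838 + 4733)/2] = -2105/5785.5 = -0.363840…
%ΔIncome = (44860 − 58840)/[( 58840 + 44860)/2] = -13980/51850 = -0.269623…
E_income = (-2105/5785.5) / (-13980/51850) = 1.3494…
E_income > 1 ⇒ normal good, luxury.

1.35; luxury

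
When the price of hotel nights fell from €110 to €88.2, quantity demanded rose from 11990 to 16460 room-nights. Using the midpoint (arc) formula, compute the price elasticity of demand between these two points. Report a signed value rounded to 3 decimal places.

-1.428

%ΔQ = (16460 − 11990) / [(11990 + 16460)/2] = 4470/14225 = 0.314235…
%ΔP = (88.2 − 110) / [(110 + 88.2)/2] = -21.8/99.1 = -0.219979…
Arc Ed = %ΔQ / %ΔP = (4470/14225) / (-21.8/99.1) = -1.42847…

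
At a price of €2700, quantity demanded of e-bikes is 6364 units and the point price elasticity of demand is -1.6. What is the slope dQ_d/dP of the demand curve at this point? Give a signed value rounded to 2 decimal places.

Ed = (dQ_d/dP)·(P/Q_d) ⇒ dQ_d/dP = Ed·Q_d/P = (-1.6)·6364/2700 = -3.7712…

-3.77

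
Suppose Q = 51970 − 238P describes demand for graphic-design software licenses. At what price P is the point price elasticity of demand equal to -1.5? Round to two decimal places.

Ed = −238P/(51970 − 238P). Set this equal to -1.5:
238P = 1.5·(51970 − 238P) ⇒ 238P(1 + 1.5) = 1.5·51970
P = 1.5·51970 / (238·2.5) = 131.0168…

131.02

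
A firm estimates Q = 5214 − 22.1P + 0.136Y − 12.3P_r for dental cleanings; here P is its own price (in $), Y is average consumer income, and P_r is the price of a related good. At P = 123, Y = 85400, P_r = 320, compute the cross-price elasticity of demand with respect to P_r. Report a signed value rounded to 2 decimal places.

-0.39

At the given values, Q = 5214 − 22.1(123) + 0.136(85400) − 12.3(320) = 10174.1.
∂Q/∂P_r = -12.3.
E = (-12.3) × (320/10174.1) = -0.3868…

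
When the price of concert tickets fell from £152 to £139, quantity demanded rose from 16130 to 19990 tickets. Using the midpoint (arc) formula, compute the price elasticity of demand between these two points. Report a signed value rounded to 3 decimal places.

-2.392

%ΔQ = (19990 − 16130) / [(16130 + 19990)/2] = 3860/18060 = 0.213732…
%ΔP = (139 − 152) / [(152 + 139)/2] = -13/145.5 = -0.089347…
Arc Ed = %ΔQ / %ΔP = (3860/18060) / (-13/145.5) = -2.39215…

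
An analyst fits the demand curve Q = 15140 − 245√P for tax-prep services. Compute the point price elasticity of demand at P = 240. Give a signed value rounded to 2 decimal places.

dQ/dP = −245/(2√P) = -7.90734. At P = 240, Q = 11344.5.
Ed = (dQ/dP)·(P/Q) = (-7.90734) × (240/11344.5) = -0.1672…

-0.17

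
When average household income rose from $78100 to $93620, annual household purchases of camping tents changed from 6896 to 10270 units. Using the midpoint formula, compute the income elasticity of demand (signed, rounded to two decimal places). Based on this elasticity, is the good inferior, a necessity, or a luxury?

2.17; luxury

%ΔQ = (10270 − 6896)/[( 6896 + 10270)/2] = 3374/8583 = 0.393102…
%ΔIncome = (93620 − 78100)/[( 78100 + 93620)/2] = 15520/85860 = 0.180759…
E_income = (3374/8583) / (15520/85860) = 2.1747…
E_income > 1 ⇒ normal good, luxury.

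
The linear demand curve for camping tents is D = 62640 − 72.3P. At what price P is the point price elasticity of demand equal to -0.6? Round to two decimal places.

324.90

Ed = −72.3P/(62640 − 72.3P). Set this equal to -0.6:
72.3P = 0.6·(62640 − 72.3P) ⇒ 72.3P(1 + 0.6) = 0.6·62640
P = 0.6·62640 / (72.3·1.6) = 324.8962…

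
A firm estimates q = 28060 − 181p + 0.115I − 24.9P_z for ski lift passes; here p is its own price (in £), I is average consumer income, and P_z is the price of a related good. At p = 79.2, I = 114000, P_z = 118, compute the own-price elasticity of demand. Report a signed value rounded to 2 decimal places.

At the given values, q = 28060 − 181(79.2) + 0.115(114000) − 24.9(118) = 23896.6.
∂q/∂p = −181.
E = (-181) × (79.2/23896.6) = -0.5998…

-0.60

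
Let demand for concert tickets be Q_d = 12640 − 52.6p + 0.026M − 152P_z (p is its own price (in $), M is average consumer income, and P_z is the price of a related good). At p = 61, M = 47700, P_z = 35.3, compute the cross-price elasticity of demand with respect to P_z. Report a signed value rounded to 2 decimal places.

At the given values, Q_d = 12640 − 52.6(61) + 0.026(47700) − 152(35.3) = 5306.
∂Q_d/∂P_z = -152.
E = (-152) × (35.3/5306) = -1.0112…

-1.01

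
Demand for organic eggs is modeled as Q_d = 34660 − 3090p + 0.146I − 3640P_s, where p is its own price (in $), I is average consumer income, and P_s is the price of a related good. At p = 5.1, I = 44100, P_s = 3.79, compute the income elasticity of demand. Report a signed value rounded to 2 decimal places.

At the given values, Q_d = 34660 − 3090(5.1) + 0.146(44100) − 3640(3.79) = 11544.
∂Q_d/∂I = 0.146.
E = (0.146) × (44100/11544) = 0.5577…

0.56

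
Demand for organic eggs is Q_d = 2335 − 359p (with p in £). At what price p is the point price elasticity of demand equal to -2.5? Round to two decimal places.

4.65

Ed = −359p/(2335 − 359p). Set this equal to -2.5:
359p = 2.5·(2335 − 359p) ⇒ 359p(1 + 2.5) = 2.5·2335
p = 2.5·2335 / (359·3.5) = 4.6458…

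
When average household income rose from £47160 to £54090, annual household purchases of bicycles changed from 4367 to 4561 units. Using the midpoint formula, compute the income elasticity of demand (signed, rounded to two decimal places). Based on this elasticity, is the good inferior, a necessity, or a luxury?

0.32; necessity

%ΔQ = (4561 − 4367)/[( 4367 + 4561)/2] = 194/4464 = 0.043458…
%ΔIncome = (54090 − 47160)/[( 47160 + 54090)/2] = 6930/50625 = 0.136888…
E_income = (194/4464) / (6930/50625) = 0.3174…
0 < E_income < 1 ⇒ normal good, necessity.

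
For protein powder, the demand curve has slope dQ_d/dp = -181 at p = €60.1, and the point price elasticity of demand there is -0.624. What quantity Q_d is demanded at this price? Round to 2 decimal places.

Ed = (dQ_d/dp)·(p/Q_d) ⇒ Q_d = (dQ_d/dp)·p/Ed = (-181)·60.1/(-0.624) = 17432.8525…

17432.85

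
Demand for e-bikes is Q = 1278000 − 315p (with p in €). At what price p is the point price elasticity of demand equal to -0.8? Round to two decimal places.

1803.17

Ed = −315p/(1278000 − 315p). Set this equal to -0.8:
315p = 0.8·(1278000 − 315p) ⇒ 315p(1 + 0.8) = 0.8·1278000
p = 0.8·1278000 / (315·1.8) = 1803.1746…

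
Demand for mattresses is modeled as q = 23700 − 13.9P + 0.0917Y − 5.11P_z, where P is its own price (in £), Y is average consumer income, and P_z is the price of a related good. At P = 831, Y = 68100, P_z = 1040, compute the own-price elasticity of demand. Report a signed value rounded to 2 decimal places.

At the given values, q = 23700 − 13.9(831) + 0.0917(68100) − 5.11(1040) = 13079.47.
∂q/∂P = −13.9.
E = (-13.9) × (831/13079.47) = -0.8831…

-0.88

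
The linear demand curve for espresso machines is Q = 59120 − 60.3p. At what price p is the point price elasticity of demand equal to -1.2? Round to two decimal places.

534.78

Ed = −60.3p/(59120 − 60.3p). Set this equal to -1.2:
60.3p = 1.2·(59120 − 60.3p) ⇒ 60.3p(1 + 1.2) = 1.2·59120
p = 1.2·59120 / (60.3·2.2) = 534.7806…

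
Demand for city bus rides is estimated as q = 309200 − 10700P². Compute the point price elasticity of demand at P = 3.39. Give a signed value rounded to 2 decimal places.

dq/dP = −2·10700·P = -72546. At P = 3.39, q = 186234.53.
Ed = (dq/dP)·(P/q) = (-72546) × (3.39/186234.53) = -1.3205…

-1.32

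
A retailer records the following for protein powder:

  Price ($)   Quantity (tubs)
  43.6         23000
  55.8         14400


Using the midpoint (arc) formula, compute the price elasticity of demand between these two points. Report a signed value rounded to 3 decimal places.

-1.873

%ΔQ = (14400 − 23000) / [(23000 + 14400)/2] = -8600/18700 = -0.459893…
%ΔP = (55.8 − 43.6) / [(43.6 + 55.8)/2] = 12.2/49.7 = 0.245472…
Arc Ed = %ΔQ / %ΔP = (-8600/18700) / (12.2/49.7) = -1.87349…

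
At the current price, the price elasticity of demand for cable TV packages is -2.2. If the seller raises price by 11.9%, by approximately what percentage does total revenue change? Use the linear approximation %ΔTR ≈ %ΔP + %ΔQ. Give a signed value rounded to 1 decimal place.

-14.3%

%ΔQ ≈ Ed × %ΔP = (-2.2) × (+11.9%) = -26.1800%
%ΔTR ≈ %ΔP + %ΔQ = (+11.9%) + (-26.1800%) = -14.2800%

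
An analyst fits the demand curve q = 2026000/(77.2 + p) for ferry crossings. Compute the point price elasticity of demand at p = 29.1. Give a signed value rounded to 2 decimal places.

-0.27

dq/dp = −2026000/(77.2 + p)² = -179.297. At p = 29.1, q = 19059.3.
Ed = (dq/dp)·(p/q) = (-179.297) × (29.1/19059.3) = -0.2737…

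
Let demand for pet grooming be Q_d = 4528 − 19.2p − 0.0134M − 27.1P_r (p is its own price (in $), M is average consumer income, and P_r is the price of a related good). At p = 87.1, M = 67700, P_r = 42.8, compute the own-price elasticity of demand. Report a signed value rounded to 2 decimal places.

At the given values, Q_d = 4528 − 19.2(87.1) − 0.0134(67700) − 27.1(42.8) = 788.62.
∂Q_d/∂p = −19.2.
E = (-19.2) × (87.1/788.62) = -2.1205…

-2.12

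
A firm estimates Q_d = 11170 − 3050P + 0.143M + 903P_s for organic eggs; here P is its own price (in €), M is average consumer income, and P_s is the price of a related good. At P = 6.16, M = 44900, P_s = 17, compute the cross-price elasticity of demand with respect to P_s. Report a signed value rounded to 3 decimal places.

1.085

At the given values, Q_d = 11170 − 3050(6.16) + 0.143(44900) + 903(17) = 14153.7.
∂Q_d/∂P_s = 903.
E = (903) × (17/14153.7) = 1.08459…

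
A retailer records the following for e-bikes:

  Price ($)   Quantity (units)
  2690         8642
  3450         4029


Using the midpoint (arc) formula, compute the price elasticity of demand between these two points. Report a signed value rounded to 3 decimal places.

-2.941

%ΔQ = (4029 − 8642) / [(8642 + 4029)/2] = -4613/6335.5 = -0.728119…
%ΔP = (3450 − 2690) / [(2690 + 3450)/2] = 760/3070 = 0.247557…
Arc Ed = %ΔQ / %ΔP = (-4613/6335.5) / (760/3070) = -2.94121…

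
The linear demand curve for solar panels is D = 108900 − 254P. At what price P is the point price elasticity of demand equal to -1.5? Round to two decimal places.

257.24

Ed = −254P/(108900 − 254P). Set this equal to -1.5:
254P = 1.5·(108900 − 254P) ⇒ 254P(1 + 1.5) = 1.5·108900
P = 1.5·108900 / (254·2.5) = 257.2440…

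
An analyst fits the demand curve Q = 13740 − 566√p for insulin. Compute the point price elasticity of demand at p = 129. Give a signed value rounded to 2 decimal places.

-0.44

dQ/dp = −566/(2√p) = -24.9168. At p = 129, Q = 7311.48.
Ed = (dQ/dp)·(p/Q) = (-24.9168) × (129/7311.48) = -0.4396…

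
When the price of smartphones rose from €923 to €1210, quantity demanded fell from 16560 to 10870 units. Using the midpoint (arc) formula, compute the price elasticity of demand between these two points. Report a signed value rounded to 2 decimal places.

-1.54

%ΔQ = (10870 − 16560) / [(16560 + 10870)/2] = -5690/13715 = -0.414874…
%ΔP = (1210 − 923) / [(923 + 1210)/2] = 287/1066.5 = 0.269104…
Arc Ed = %ΔQ / %ΔP = (-5690/13715) / (287/1066.5) = -1.5416…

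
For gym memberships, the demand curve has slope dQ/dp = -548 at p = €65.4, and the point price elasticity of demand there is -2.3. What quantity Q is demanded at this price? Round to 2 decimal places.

15582.26

Ed = (dQ/dp)·(p/Q) ⇒ Q = (dQ/dp)·p/Ed = (-548)·65.4/(-2.3) = 15582.2608…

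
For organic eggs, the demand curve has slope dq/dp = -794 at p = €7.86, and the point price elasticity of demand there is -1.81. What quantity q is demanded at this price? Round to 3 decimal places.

Ed = (dq/dp)·(p/q) ⇒ q = (dq/dp)·p/Ed = (-794)·7.86/(-1.81) = 3447.97790…

3447.978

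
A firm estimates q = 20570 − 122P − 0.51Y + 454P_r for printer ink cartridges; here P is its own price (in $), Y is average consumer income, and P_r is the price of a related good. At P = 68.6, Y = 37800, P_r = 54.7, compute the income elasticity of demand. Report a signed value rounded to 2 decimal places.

At the given values, q = 20570 − 122(68.6) − 0.51(37800) + 454(54.7) = 17756.6.
∂q/∂Y = -0.51.
E = (-0.51) × (37800/17756.6) = -1.0856…

-1.09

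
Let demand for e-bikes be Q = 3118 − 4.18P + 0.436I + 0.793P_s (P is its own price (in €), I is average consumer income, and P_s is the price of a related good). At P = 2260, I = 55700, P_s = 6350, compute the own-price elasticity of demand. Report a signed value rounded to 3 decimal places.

-0.411

At the given values, Q = 3118 − 4.18(2260) + 0.436(55700) + 0.793(6350) = 22991.95.
∂Q/∂P = −4.18.
E = (-4.18) × (2260/22991.95) = -0.41087…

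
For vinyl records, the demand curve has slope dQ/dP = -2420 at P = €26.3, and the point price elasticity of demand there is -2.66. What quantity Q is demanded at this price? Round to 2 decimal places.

Ed = (dQ/dP)·(P/Q) ⇒ Q = (dQ/dP)·P/Ed = (-2420)·26.3/(-2.66) = 23927.0676…

23927.07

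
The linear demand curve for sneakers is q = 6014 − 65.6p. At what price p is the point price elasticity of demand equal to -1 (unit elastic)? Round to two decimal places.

45.84

Ed = −65.6p/(6014 − 65.6p). Set this equal to -1:
65.6p = 1·(6014 − 65.6p) ⇒ 65.6p(1 + 1) = 1·6014
p = 1·6014 / (65.6·2) = 45.8384…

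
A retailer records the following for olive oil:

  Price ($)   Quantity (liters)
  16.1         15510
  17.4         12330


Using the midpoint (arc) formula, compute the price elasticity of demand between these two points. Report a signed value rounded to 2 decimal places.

-2.94

%ΔQ = (12330 − 15510) / [(15510 + 12330)/2] = -3180/13920 = -0.228448…
%ΔP = (17.4 − 16.1) / [(16.1 + 17.4)/2] = 1.3/16.75 = 0.077611…
Arc Ed = %ΔQ / %ΔP = (-3180/13920) / (1.3/16.75) = -2.9434…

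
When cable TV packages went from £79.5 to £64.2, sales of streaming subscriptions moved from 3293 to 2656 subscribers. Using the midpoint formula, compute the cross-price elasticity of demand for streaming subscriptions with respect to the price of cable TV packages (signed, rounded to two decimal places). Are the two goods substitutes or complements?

1.01; substitutes

%ΔQ_{streaming subscriptions} = (2656 − 3293)/avg = -637/2974.5 = -0.214153…
%ΔP_{cable TV packages} = (64.2 − 79.5)/avg = -15.3/71.85 = -0.212943…
E_cross = (-637/2974.5) / (-15.3/71.85) = 1.0056…
E_cross > 0 ⇒ the goods are substitutes.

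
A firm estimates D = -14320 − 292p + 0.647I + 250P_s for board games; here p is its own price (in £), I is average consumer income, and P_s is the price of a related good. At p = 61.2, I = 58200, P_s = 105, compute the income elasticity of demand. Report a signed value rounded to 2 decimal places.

1.19

At the given values, D = -14320 − 292(61.2) + 0.647(58200) + 250(105) = 31715.
∂D/∂I = 0.647.
E = (0.647) × (58200/31715) = 1.1873…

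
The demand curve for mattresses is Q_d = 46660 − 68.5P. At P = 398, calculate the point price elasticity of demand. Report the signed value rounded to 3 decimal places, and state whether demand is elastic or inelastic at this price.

dQ_d/dP = −68.5. At P = 398, Q_d = 46660 − 68.5(398) = 19397.
Ed = (dQ_d/dP)·(P/Q_d) = −68.5 × (398/19397) = -1.40552…
|Ed| = 1.406 > 1, so demand is elastic.

-1.406; elastic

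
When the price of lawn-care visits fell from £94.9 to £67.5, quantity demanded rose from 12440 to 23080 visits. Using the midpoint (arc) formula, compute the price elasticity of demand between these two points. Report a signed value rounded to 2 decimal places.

-1.78

%ΔQ = (23080 − 12440) / [(12440 + 23080)/2] = 10640/17760 = 0.599099…
%ΔP = (67.5 − 94.9) / [(94.9 + 67.5)/2] = -27.4/81.2 = -0.337438…
Arc Ed = %ΔQ / %ΔP = (10640/17760) / (-27.4/81.2) = -1.7754…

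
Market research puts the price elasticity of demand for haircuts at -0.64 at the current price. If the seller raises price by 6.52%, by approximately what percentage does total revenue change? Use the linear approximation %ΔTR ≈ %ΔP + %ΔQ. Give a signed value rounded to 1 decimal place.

%ΔQ ≈ Ed × %ΔP = (-0.64) × (+6.52%) = -4.1728%
%ΔTR ≈ %ΔP + %ΔQ = (+6.52%) + (-4.1728%) = +2.3472%

+2.3%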